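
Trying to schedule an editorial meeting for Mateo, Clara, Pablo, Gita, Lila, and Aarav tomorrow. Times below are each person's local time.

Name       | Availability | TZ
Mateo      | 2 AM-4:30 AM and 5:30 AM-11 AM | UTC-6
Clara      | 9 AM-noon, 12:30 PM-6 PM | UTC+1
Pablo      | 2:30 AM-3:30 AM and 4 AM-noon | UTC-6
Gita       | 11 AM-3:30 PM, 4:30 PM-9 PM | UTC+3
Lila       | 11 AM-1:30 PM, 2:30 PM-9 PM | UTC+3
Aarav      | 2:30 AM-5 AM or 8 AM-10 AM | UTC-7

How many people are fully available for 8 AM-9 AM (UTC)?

Mateo in UTC: 08:00-10:30, 11:30-17:00 (add 6h to convert from UTC-6).
Clara in UTC: 08:00-11:00, 11:30-17:00 (subtract 1h to convert from UTC+1).
Pablo in UTC: 08:30-09:30, 10:00-18:00 (add 6h to convert from UTC-6).
Gita in UTC: 08:00-12:30, 13:30-18:00 (subtract 3h to convert from UTC+3).
Lila in UTC: 08:00-10:30, 11:30-18:00 (subtract 3h to convert from UTC+3).
Aarav in UTC: 09:30-12:00, 15:00-17:00 (add 7h to convert from UTC-7).
Mateo, Clara, Gita, and Lila can make the full 08:00-09:00 slot — that's 4.

4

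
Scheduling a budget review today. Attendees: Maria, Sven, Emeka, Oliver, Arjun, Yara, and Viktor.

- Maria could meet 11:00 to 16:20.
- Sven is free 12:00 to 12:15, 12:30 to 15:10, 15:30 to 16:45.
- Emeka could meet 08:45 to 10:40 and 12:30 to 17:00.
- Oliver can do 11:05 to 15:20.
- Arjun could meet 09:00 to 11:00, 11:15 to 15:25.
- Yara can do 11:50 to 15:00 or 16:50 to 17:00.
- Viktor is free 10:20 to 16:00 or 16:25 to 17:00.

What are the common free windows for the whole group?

12:30-15:00

Maria ∩ Sven: 12:00-12:15, 12:30-15:10, 15:30-16:20.
Maria ∩ Sven ∩ Emeka: 12:30-15:10, 15:30-16:20.
Maria ∩ Sven ∩ Emeka ∩ Oliver: 12:30-15:10.
Maria ∩ Sven ∩ Emeka ∩ Oliver ∩ Arjun: 12:30-15:10.
Maria ∩ Sven ∩ Emeka ∩ Oliver ∩ Arjun ∩ Yara: 12:30-15:00.
Maria ∩ Sven ∩ Emeka ∩ Oliver ∩ Arjun ∩ Yara ∩ Viktor: 12:30-15:00.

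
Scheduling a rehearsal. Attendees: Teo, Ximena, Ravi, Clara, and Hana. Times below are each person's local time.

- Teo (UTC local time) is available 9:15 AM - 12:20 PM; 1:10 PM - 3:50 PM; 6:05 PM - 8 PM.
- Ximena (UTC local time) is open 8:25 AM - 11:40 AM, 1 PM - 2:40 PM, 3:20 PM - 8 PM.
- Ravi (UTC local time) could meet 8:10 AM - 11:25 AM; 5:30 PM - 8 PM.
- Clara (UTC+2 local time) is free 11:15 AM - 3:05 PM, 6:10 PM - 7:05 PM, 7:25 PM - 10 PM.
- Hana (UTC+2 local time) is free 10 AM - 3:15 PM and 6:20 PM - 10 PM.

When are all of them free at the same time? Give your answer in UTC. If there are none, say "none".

Teo in UTC: 09:15-12:20, 13:10-15:50, 18:05-20:00.
Ximena in UTC: 08:25-11:40, 13:00-14:40, 15:20-20:00.
Ravi in UTC: 08:10-11:25, 17:30-20:00.
Clara in UTC: 09:15-13:05, 16:10-17:05, 17:25-20:00 (subtract 2h to convert from UTC+2).
Hana in UTC: 08:00-13:15, 16:20-20:00 (subtract 2h to convert from UTC+2).
Teo ∩ Ximena: 09:15-11:40, 13:10-14:40, 15:20-15:50, 18:05-20:00.
Teo ∩ Ximena ∩ Ravi: 09:15-11:25, 18:05-20:00.
Teo ∩ Ximena ∩ Ravi ∩ Clara: 09:15-11:25, 18:05-20:00.
Teo ∩ Ximena ∩ Ravi ∩ Clara ∩ Hana: 09:15-11:25, 18:05-20:00.

09:15-11:25, 18:05-20:00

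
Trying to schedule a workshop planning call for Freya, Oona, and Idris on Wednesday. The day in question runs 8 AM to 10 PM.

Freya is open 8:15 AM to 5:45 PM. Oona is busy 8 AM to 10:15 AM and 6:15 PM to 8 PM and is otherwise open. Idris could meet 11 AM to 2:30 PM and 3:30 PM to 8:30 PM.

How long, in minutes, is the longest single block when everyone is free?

Freya free: 08:15-17:45.
Oona free: 10:15-18:15, 20:00-22:00 (invert busy blocks within the working day).
Idris free: 11:00-14:30, 15:30-20:30.
Freya ∩ Oona: 10:15-17:45.
Freya ∩ Oona ∩ Idris: 11:00-14:30, 15:30-17:45.
The longest is 11:00-14:30 at 210 minutes.

210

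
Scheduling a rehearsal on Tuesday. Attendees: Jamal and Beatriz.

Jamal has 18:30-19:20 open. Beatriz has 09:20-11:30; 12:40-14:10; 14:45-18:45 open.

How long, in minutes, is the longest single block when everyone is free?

15

Jamal ∩ Beatriz: 18:30-18:45.
The longest is 18:30-18:45 at 15 minutes.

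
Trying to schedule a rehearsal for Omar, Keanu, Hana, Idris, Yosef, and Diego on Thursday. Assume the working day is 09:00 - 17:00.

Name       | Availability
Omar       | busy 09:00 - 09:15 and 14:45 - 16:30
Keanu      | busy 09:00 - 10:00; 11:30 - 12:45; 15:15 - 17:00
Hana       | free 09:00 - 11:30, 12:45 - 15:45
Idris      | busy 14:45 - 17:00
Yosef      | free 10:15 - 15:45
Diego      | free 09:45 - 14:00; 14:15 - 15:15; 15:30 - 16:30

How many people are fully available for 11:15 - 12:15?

4

Omar free: 09:15-14:45, 16:30-17:00 (invert busy blocks within the working day).
Keanu free: 10:00-11:30, 12:45-15:15 (invert busy blocks within the working day).
Hana free: 09:00-11:30, 12:45-15:45.
Idris free: 09:00-14:45 (invert busy blocks within the working day).
Yosef free: 10:15-15:45.
Diego free: 09:45-14:00, 14:15-15:15, 15:30-16:30.
Omar, Idris, Yosef, and Diego can make the full 11:15-12:15 slot — that's 4.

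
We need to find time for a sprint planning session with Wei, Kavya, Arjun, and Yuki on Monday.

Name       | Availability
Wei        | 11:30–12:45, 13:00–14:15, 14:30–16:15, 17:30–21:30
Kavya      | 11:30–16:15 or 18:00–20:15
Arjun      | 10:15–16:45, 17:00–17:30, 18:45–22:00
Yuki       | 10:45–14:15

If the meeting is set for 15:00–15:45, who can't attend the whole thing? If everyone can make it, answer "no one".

Wei: free for 15:00-15:45. Kavya: free for 15:00-15:45. Arjun: free for 15:00-15:45. Yuki: not fully free for 15:00-15:45.

Yuki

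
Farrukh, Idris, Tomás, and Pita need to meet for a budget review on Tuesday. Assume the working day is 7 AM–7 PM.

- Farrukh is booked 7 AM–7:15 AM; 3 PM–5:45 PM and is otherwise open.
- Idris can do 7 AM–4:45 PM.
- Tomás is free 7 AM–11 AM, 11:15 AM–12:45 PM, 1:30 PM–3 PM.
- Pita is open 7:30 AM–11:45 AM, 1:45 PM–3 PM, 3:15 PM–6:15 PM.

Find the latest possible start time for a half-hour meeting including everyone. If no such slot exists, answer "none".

14:30

Farrukh free: 07:15-15:00, 17:45-19:00 (invert busy blocks within the working day).
Idris free: 07:00-16:45.
Tomás free: 07:00-11:00, 11:15-12:45, 13:30-15:00.
Pita free: 07:30-11:45, 13:45-15:00, 15:15-18:15.
Farrukh ∩ Idris: 07:15-15:00.
Farrukh ∩ Idris ∩ Tomás: 07:15-11:00, 11:15-12:45, 13:30-15:00.
Farrukh ∩ Idris ∩ Tomás ∩ Pita: 07:30-11:00, 11:15-11:45, 13:45-15:00.
The last common window of at least 30 minutes is 13:45-15:00; a 30-minute meeting can start as late as 14:30 and still end by 15:00.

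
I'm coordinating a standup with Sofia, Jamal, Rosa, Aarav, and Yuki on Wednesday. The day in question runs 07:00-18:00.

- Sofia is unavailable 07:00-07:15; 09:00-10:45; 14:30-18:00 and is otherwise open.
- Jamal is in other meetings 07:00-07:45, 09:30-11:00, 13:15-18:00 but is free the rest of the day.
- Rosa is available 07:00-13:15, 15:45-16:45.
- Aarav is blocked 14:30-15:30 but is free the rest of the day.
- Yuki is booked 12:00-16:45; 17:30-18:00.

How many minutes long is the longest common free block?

75

Sofia free: 07:15-09:00, 10:45-14:30 (invert busy blocks within the working day).
Jamal free: 07:45-09:30, 11:00-13:15 (invert busy blocks within the working day).
Rosa free: 07:00-13:15, 15:45-16:45.
Aarav free: 07:00-14:30, 15:30-18:00 (invert busy blocks within the working day).
Yuki free: 07:00-12:00, 16:45-17:30 (invert busy blocks within the working day).
Sofia ∩ Jamal: 07:45-09:00, 11:00-13:15.
Sofia ∩ Jamal ∩ Rosa: 07:45-09:00, 11:00-13:15.
Sofia ∩ Jamal ∩ Rosa ∩ Aarav: 07:45-09:00, 11:00-13:15.
Sofia ∩ Jamal ∩ Rosa ∩ Aarav ∩ Yuki: 07:45-09:00, 11:00-12:00.
So the common availability across everyone is 07:45-09:00, 11:00-12:00.
The longest is 07:45-09:00 at 75 minutes.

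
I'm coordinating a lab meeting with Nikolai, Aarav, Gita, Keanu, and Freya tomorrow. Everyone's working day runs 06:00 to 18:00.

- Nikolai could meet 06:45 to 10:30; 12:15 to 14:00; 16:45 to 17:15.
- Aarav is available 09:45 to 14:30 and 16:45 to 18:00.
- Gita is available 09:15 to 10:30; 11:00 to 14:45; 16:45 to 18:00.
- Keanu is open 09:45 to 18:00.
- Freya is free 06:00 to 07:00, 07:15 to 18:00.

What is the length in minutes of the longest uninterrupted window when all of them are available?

Nikolai ∩ Aarav: 09:45-10:30, 12:15-14:00, 16:45-17:15.
Nikolai ∩ Aarav ∩ Gita: 09:45-10:30, 12:15-14:00, 16:45-17:15.
Nikolai ∩ Aarav ∩ Gita ∩ Keanu: 09:45-10:30, 12:15-14:00, 16:45-17:15.
Nikolai ∩ Aarav ∩ Gita ∩ Keanu ∩ Freya: 09:45-10:30, 12:15-14:00, 16:45-17:15.
Those are the intersection windows.
The longest is 12:15-14:00 at 105 minutes.

105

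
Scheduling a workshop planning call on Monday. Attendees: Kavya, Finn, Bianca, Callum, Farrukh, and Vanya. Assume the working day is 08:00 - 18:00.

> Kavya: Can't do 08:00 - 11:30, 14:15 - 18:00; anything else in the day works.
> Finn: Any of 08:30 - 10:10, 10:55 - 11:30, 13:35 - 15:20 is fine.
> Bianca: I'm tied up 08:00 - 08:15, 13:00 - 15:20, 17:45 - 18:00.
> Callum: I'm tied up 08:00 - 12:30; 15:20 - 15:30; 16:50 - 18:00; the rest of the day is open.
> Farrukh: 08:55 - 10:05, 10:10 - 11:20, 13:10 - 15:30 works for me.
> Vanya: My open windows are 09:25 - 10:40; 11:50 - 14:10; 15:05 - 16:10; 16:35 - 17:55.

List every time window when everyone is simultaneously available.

Kavya free: 11:30-14:15 (invert busy blocks within the working day).
Finn free: 08:30-10:10, 10:55-11:30, 13:35-15:20.
Bianca free: 08:15-13:00, 15:20-17:45 (invert busy blocks within the working day).
Callum free: 12:30-15:20, 15:30-16:50 (invert busy blocks within the working day).
Farrukh free: 08:55-10:05, 10:10-11:20, 13:10-15:30.
Vanya free: 09:25-10:40, 11:50-14:10, 15:05-16:10, 16:35-17:55.
Kavya ∩ Finn: 13:35-14:15.
Kavya ∩ Finn ∩ Bianca: ∅.
Kavya ∩ Finn ∩ Bianca ∩ Callum: ∅.
Kavya ∩ Finn ∩ Bianca ∩ Callum ∩ Farrukh: ∅.
Kavya ∩ Finn ∩ Bianca ∩ Callum ∩ Farrukh ∩ Vanya: ∅.
There is no time when everyone is free.

none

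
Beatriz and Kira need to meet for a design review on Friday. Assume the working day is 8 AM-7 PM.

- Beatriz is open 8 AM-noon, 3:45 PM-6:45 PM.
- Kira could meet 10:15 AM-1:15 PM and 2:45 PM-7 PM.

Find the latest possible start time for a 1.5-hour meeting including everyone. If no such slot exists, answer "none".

17:15

Beatriz ∩ Kira: 10:15-12:00, 15:45-18:45.
The last common window of at least 90 minutes is 15:45-18:45; a 90-minute meeting can start as late as 17:15 and still end by 18:45.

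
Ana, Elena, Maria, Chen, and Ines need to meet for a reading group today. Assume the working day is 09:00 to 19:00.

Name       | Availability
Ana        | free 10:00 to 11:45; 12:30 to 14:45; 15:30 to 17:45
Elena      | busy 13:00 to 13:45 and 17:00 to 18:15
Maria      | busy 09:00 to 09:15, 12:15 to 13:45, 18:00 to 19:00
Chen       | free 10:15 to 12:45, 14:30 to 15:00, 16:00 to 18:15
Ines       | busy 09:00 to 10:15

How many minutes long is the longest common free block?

90

Ana free: 10:00-11:45, 12:30-14:45, 15:30-17:45.
Elena free: 09:00-13:00, 13:45-17:00, 18:15-19:00 (invert busy blocks within the working day).
Maria free: 09:15-12:15, 13:45-18:00 (invert busy blocks within the working day).
Chen free: 10:15-12:45, 14:30-15:00, 16:00-18:15.
Ines free: 10:15-19:00 (invert busy blocks within the working day).
Ana ∩ Elena: 10:00-11:45, 12:30-13:00, 13:45-14:45, 15:30-17:00.
Ana ∩ Elena ∩ Maria: 10:00-11:45, 13:45-14:45, 15:30-17:00.
Ana ∩ Elena ∩ Maria ∩ Chen: 10:15-11:45, 14:30-14:45, 16:00-17:00.
Ana ∩ Elena ∩ Maria ∩ Chen ∩ Ines: 10:15-11:45, 14:30-14:45, 16:00-17:00.
The longest is 10:15-11:45 at 90 minutes.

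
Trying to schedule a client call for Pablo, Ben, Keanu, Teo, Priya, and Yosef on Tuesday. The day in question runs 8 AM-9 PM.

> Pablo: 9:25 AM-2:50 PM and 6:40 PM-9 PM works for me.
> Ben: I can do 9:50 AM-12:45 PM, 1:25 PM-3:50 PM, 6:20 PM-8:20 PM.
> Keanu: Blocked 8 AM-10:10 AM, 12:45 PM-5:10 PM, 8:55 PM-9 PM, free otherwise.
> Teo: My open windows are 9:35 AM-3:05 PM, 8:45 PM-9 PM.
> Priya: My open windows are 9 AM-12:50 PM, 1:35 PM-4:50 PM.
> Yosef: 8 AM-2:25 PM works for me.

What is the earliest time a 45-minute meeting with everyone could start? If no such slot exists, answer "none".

Pablo free: 09:25-14:50, 18:40-21:00.
Ben free: 09:50-12:45, 13:25-15:50, 18:20-20:20.
Keanu free: 10:10-12:45, 17:10-20:55 (invert busy blocks within the working day).
Teo free: 09:35-15:05, 20:45-21:00.
Priya free: 09:00-12:50, 13:35-16:50.
Yosef free: 08:00-14:25.
Pablo ∩ Ben: 09:50-12:45, 13:25-14:50, 18:40-20:20.
Pablo ∩ Ben ∩ Keanu: 10:10-12:45, 18:40-20:20.
Pablo ∩ Ben ∩ Keanu ∩ Teo: 10:10-12:45.
Pablo ∩ Ben ∩ Keanu ∩ Teo ∩ Priya: 10:10-12:45.
Pablo ∩ Ben ∩ Keanu ∩ Teo ∩ Priya ∩ Yosef: 10:10-12:45.
So the common availability across everyone is 10:10-12:45.
The first common window of at least 45 minutes is 10:10-12:45, so the earliest start is 10:10.

10:10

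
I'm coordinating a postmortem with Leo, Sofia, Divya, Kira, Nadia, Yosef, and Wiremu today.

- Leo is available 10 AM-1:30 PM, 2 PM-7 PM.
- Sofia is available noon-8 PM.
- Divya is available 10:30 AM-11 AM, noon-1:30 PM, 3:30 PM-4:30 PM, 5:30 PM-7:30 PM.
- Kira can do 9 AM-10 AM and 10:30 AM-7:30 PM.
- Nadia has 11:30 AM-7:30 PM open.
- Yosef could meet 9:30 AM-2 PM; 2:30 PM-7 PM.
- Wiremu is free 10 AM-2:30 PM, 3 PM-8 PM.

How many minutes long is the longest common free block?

90

Leo ∩ Sofia: 12:00-13:30, 14:00-19:00.
Leo ∩ Sofia ∩ Divya: 12:00-13:30, 15:30-16:30, 17:30-19:00.
Leo ∩ Sofia ∩ Divya ∩ Kira: 12:00-13:30, 15:30-16:30, 17:30-19:00.
Leo ∩ Sofia ∩ Divya ∩ Kira ∩ Nadia: 12:00-13:30, 15:30-16:30, 17:30-19:00.
Leo ∩ Sofia ∩ Divya ∩ Kira ∩ Nadia ∩ Yosef: 12:00-13:30, 15:30-16:30, 17:30-19:00.
Leo ∩ Sofia ∩ Divya ∩ Kira ∩ Nadia ∩ Yosef ∩ Wiremu: 12:00-13:30, 15:30-16:30, 17:30-19:00.
Those are the intersection windows.
The longest is 12:00-13:30 at 90 minutes.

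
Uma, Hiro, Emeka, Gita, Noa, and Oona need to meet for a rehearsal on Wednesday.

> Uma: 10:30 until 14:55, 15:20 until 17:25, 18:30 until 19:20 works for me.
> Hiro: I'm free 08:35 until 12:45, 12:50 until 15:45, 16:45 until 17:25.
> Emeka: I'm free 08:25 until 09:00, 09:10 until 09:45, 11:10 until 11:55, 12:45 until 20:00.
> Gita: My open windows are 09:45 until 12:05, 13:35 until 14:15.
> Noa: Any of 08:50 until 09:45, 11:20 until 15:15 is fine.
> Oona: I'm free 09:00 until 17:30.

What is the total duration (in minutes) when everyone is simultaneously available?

Uma ∩ Hiro: 10:30-12:45, 12:50-14:55, 15:20-15:45, 16:45-17:25.
Uma ∩ Hiro ∩ Emeka: 11:10-11:55, 12:50-14:55, 15:20-15:45, 16:45-17:25.
Uma ∩ Hiro ∩ Emeka ∩ Gita: 11:10-11:55, 13:35-14:15.
Uma ∩ Hiro ∩ Emeka ∩ Gita ∩ Noa: 11:20-11:55, 13:35-14:15.
Uma ∩ Hiro ∩ Emeka ∩ Gita ∩ Noa ∩ Oona: 11:20-11:55, 13:35-14:15.
Those are the intersection windows.
Summing the common windows: 35 + 40 = 75 minutes.

75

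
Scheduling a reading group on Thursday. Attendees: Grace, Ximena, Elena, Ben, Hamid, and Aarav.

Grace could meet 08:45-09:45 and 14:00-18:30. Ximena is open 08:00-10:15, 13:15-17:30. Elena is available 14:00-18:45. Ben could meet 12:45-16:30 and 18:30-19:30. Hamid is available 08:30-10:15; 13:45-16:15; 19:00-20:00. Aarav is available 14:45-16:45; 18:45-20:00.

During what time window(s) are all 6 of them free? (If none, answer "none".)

Grace ∩ Ximena: 08:45-09:45, 14:00-17:30.
Grace ∩ Ximena ∩ Elena: 14:00-17:30.
Grace ∩ Ximena ∩ Elena ∩ Ben: 14:00-16:30.
Grace ∩ Ximena ∩ Elena ∩ Ben ∩ Hamid: 14:00-16:15.
Grace ∩ Ximena ∩ Elena ∩ Ben ∩ Hamid ∩ Aarav: 14:45-16:15.
Those are the intersection windows.

14:45-16:15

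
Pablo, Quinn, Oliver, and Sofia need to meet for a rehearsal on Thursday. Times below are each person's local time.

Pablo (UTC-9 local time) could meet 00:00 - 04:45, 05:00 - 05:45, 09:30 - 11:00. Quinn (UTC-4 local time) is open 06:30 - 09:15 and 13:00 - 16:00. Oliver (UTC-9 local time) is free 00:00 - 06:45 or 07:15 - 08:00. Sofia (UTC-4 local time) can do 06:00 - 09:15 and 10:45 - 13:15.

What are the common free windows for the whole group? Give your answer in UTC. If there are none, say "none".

Pablo in UTC: 09:00-13:45, 14:00-14:45, 18:30-20:00 (add 9h to convert from UTC-9).
Quinn in UTC: 10:30-13:15, 17:00-20:00 (add 4h to convert from UTC-4).
Oliver in UTC: 09:00-15:45, 16:15-17:00 (add 9h to convert from UTC-9).
Sofia in UTC: 10:00-13:15, 14:45-17:15 (add 4h to convert from UTC-4).
Pablo ∩ Quinn: 10:30-13:15, 18:30-20:00.
Pablo ∩ Quinn ∩ Oliver: 10:30-13:15.
Pablo ∩ Quinn ∩ Oliver ∩ Sofia: 10:30-13:15.
So the common availability across everyone is 10:30-13:15.

10:30-13:15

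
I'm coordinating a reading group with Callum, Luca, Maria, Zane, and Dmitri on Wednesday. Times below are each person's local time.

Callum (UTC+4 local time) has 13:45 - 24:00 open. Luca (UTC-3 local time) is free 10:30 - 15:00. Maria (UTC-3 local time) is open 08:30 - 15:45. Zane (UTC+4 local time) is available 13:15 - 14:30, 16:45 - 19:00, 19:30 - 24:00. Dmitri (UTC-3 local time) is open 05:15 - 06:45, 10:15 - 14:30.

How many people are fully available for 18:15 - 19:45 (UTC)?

Callum in UTC: 09:45-20:00 (subtract 4h to convert from UTC+4).
Luca in UTC: 13:30-18:00 (add 3h to convert from UTC-3).
Maria in UTC: 11:30-18:45 (add 3h to convert from UTC-3).
Zane in UTC: 09:15-10:30, 12:45-15:00, 15:30-20:00 (subtract 4h to convert from UTC+4).
Dmitri in UTC: 08:15-09:45, 13:15-17:30 (add 3h to convert from UTC-3).
Callum and Zane can make the full 18:15-19:45 slot — that's 2.

2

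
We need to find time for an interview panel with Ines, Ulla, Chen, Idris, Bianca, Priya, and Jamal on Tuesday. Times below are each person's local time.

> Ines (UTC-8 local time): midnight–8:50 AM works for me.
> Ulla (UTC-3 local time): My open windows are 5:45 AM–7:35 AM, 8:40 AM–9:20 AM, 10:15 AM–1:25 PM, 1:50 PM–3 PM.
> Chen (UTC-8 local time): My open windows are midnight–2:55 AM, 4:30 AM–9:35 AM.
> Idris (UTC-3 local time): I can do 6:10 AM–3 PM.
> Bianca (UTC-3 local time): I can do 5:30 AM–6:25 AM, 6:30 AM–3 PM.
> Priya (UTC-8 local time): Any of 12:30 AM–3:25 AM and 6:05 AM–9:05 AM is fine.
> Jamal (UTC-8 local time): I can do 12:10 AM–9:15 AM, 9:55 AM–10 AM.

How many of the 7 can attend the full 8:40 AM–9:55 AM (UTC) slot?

4

Ines in UTC: 08:00-16:50 (add 8h to convert from UTC-8).
Ulla in UTC: 08:45-10:35, 11:40-12:20, 13:15-16:25, 16:50-18:00 (add 3h to convert from UTC-3).
Chen in UTC: 08:00-10:55, 12:30-17:35 (add 8h to convert from UTC-8).
Idris in UTC: 09:10-18:00 (add 3h to convert from UTC-3).
Bianca in UTC: 08:30-09:25, 09:30-18:00 (add 3h to convert from UTC-3).
Priya in UTC: 08:30-11:25, 14:05-17:05 (add 8h to convert from UTC-8).
Jamal in UTC: 08:10-17:15, 17:55-18:00 (add 8h to convert from UTC-8).
Ines, Chen, Priya, and Jamal can make the full 08:40-09:55 slot — that's 4.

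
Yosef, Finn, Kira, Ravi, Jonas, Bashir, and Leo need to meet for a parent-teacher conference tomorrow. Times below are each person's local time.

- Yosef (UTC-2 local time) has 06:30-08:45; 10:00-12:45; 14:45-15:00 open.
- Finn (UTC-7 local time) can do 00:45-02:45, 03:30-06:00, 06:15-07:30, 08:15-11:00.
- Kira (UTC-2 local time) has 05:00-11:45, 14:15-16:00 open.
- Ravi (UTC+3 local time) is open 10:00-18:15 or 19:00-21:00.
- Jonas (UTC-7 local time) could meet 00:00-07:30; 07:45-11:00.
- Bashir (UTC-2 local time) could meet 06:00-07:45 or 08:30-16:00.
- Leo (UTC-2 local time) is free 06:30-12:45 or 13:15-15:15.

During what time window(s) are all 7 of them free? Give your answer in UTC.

08:30-09:45, 10:30-10:45, 12:00-13:00, 13:15-13:45, 16:45-17:00

Yosef in UTC: 08:30-10:45, 12:00-14:45, 16:45-17:00 (add 2h to convert from UTC-2).
Finn in UTC: 07:45-09:45, 10:30-13:00, 13:15-14:30, 15:15-18:00 (add 7h to convert from UTC-7).
Kira in UTC: 07:00-13:45, 16:15-18:00 (add 2h to convert from UTC-2).
Ravi in UTC: 07:00-15:15, 16:00-18:00 (subtract 3h to convert from UTC+3).
Jonas in UTC: 07:00-14:30, 14:45-18:00 (add 7h to convert from UTC-7).
Bashir in UTC: 08:00-09:45, 10:30-18:00 (add 2h to convert from UTC-2).
Leo in UTC: 08:30-14:45, 15:15-17:15 (add 2h to convert from UTC-2).
Yosef ∩ Finn: 08:30-09:45, 10:30-10:45, 12:00-13:00, 13:15-14:30, 16:45-17:00.
Yosef ∩ Finn ∩ Kira: 08:30-09:45, 10:30-10:45, 12:00-13:00, 13:15-13:45, 16:45-17:00.
Yosef ∩ Finn ∩ Kira ∩ Ravi: 08:30-09:45, 10:30-10:45, 12:00-13:00, 13:15-13:45, 16:45-17:00.
Yosef ∩ Finn ∩ Kira ∩ Ravi ∩ Jonas: 08:30-09:45, 10:30-10:45, 12:00-13:00, 13:15-13:45, 16:45-17:00.
Yosef ∩ Finn ∩ Kira ∩ Ravi ∩ Jonas ∩ Bashir: 08:30-09:45, 10:30-10:45, 12:00-13:00, 13:15-13:45, 16:45-17:00.
Yosef ∩ Finn ∩ Kira ∩ Ravi ∩ Jonas ∩ Bashir ∩ Leo: 08:30-09:45, 10:30-10:45, 12:00-13:00, 13:15-13:45, 16:45-17:00.
So the common availability across everyone is 08:30-09:45, 10:30-10:45, 12:00-13:00, 13:15-13:45, 16:45-17:00.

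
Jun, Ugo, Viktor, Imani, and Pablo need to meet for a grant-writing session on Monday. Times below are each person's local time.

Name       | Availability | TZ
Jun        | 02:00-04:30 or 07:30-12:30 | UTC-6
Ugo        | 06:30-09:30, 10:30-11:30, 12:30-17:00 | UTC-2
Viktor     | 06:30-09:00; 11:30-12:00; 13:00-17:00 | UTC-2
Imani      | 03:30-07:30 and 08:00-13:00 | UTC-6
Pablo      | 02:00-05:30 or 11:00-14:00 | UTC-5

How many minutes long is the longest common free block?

Jun in UTC: 08:00-10:30, 13:30-18:30 (add 6h to convert from UTC-6).
Ugo in UTC: 08:30-11:30, 12:30-13:30, 14:30-19:00 (add 2h to convert from UTC-2).
Viktor in UTC: 08:30-11:00, 13:30-14:00, 15:00-19:00 (add 2h to convert from UTC-2).
Imani in UTC: 09:30-13:30, 14:00-19:00 (add 6h to convert from UTC-6).
Pablo in UTC: 07:00-10:30, 16:00-19:00 (add 5h to convert from UTC-5).
Jun ∩ Ugo: 08:30-10:30, 14:30-18:30.
Jun ∩ Ugo ∩ Viktor: 08:30-10:30, 15:00-18:30.
Jun ∩ Ugo ∩ Viktor ∩ Imani: 09:30-10:30, 15:00-18:30.
Jun ∩ Ugo ∩ Viktor ∩ Imani ∩ Pablo: 09:30-10:30, 16:00-18:30.
The longest is 16:00-18:30 at 150 minutes.

150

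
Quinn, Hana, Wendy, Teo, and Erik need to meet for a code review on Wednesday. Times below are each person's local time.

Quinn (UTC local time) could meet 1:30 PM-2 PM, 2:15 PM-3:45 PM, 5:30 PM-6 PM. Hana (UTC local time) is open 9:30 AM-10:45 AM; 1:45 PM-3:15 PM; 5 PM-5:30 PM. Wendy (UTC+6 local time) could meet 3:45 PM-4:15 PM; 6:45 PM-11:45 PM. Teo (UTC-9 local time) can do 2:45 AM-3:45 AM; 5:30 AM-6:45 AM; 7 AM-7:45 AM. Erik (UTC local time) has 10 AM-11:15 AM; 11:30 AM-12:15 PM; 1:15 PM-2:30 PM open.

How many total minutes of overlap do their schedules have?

Quinn in UTC: 13:30-14:00, 14:15-15:45, 17:30-18:00.
Hana in UTC: 09:30-10:45, 13:45-15:15, 17:00-17:30.
Wendy in UTC: 09:45-10:15, 12:45-17:45 (subtract 6h to convert from UTC+6).
Teo in UTC: 11:45-12:45, 14:30-15:45, 16:00-16:45 (add 9h to convert from UTC-9).
Erik in UTC: 10:00-11:15, 11:30-12:15, 13:15-14:30.
Quinn ∩ Hana: 13:45-14:00, 14:15-15:15.
Quinn ∩ Hana ∩ Wendy: 13:45-14:00, 14:15-15:15.
Quinn ∩ Hana ∩ Wendy ∩ Teo: 14:30-15:15.
Quinn ∩ Hana ∩ Wendy ∩ Teo ∩ Erik: ∅.
There is no time when everyone is free.
There is no common window, so the total is 0 minutes.

0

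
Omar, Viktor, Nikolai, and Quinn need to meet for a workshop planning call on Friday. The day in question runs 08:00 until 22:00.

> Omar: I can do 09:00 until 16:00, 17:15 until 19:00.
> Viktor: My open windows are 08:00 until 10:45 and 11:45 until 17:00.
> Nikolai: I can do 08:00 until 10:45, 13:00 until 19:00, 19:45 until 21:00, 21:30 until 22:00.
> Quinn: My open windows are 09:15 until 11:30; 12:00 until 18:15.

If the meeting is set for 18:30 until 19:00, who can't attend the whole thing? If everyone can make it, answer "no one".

Omar: free for 18:30-19:00. Viktor: not fully free for 18:30-19:00. Nikolai: free for 18:30-19:00. Quinn: not fully free for 18:30-19:00.

Quinn, Viktor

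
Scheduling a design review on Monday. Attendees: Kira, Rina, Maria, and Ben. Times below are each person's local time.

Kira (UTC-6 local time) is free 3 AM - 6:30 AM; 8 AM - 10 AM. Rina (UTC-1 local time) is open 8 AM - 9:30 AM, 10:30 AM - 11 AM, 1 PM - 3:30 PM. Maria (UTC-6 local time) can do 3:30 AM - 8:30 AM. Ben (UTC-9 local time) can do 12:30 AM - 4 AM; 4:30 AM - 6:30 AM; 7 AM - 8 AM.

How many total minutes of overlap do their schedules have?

120

Kira in UTC: 09:00-12:30, 14:00-16:00 (add 6h to convert from UTC-6).
Rina in UTC: 09:00-10:30, 11:30-12:00, 14:00-16:30 (add 1h to convert from UTC-1).
Maria in UTC: 09:30-14:30 (add 6h to convert from UTC-6).
Ben in UTC: 09:30-13:00, 13:30-15:30, 16:00-17:00 (add 9h to convert from UTC-9).
Kira ∩ Rina: 09:00-10:30, 11:30-12:00, 14:00-16:00.
Kira ∩ Rina ∩ Maria: 09:30-10:30, 11:30-12:00, 14:00-14:30.
Kira ∩ Rina ∩ Maria ∩ Ben: 09:30-10:30, 11:30-12:00, 14:00-14:30.
Summing the common windows: 60 + 30 + 30 = 120 minutes.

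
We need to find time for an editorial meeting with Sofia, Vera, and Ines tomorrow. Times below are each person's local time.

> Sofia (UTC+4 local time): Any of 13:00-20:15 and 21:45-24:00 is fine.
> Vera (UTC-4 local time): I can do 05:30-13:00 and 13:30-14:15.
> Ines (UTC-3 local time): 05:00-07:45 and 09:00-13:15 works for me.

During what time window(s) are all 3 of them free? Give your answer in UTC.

Sofia in UTC: 09:00-16:15, 17:45-20:00 (subtract 4h to convert from UTC+4).
Vera in UTC: 09:30-17:00, 17:30-18:15 (add 4h to convert from UTC-4).
Ines in UTC: 08:00-10:45, 12:00-16:15 (add 3h to convert from UTC-3).
Sofia ∩ Vera: 09:30-16:15, 17:45-18:15.
Sofia ∩ Vera ∩ Ines: 09:30-10:45, 12:00-16:15.

09:30-10:45, 12:00-16:15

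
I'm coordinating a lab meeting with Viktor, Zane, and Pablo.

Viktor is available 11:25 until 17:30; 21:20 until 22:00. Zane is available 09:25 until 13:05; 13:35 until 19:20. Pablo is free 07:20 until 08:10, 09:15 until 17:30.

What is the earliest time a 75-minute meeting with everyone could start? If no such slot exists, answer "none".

Viktor ∩ Zane: 11:25-13:05, 13:35-17:30.
Viktor ∩ Zane ∩ Pablo: 11:25-13:05, 13:35-17:30.
The first common window of at least 75 minutes is 11:25-13:05, so the earliest start is 11:25.

11:25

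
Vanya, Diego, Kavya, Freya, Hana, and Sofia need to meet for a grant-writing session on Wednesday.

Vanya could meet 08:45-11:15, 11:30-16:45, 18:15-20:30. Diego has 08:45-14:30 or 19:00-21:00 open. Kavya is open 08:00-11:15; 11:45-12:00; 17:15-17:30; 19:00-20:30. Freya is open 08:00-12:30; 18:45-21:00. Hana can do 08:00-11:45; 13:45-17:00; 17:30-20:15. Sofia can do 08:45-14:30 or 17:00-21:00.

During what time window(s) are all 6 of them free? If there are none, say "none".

Vanya ∩ Diego: 08:45-11:15, 11:30-14:30, 19:00-20:30.
Vanya ∩ Diego ∩ Kavya: 08:45-11:15, 11:45-12:00, 19:00-20:30.
Vanya ∩ Diego ∩ Kavya ∩ Freya: 08:45-11:15, 11:45-12:00, 19:00-20:30.
Vanya ∩ Diego ∩ Kavya ∩ Freya ∩ Hana: 08:45-11:15, 19:00-20:15.
Vanya ∩ Diego ∩ Kavya ∩ Freya ∩ Hana ∩ Sofia: 08:45-11:15, 19:00-20:15.

08:45-11:15, 19:00-20:15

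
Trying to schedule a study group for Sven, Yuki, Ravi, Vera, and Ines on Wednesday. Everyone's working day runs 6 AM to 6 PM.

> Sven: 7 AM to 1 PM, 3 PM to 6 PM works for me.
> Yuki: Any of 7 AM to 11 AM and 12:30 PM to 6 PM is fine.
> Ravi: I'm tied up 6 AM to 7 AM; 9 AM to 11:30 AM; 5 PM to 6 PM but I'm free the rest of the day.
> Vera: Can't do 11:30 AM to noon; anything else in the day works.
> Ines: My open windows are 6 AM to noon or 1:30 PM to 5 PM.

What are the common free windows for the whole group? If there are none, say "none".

Sven free: 07:00-13:00, 15:00-18:00.
Yuki free: 07:00-11:00, 12:30-18:00.
Ravi free: 07:00-09:00, 11:30-17:00 (invert busy blocks within the working day).
Vera free: 06:00-11:30, 12:00-18:00 (invert busy blocks within the working day).
Ines free: 06:00-12:00, 13:30-17:00.
Sven ∩ Yuki: 07:00-11:00, 12:30-13:00, 15:00-18:00.
Sven ∩ Yuki ∩ Ravi: 07:00-09:00, 12:30-13:00, 15:00-17:00.
Sven ∩ Yuki ∩ Ravi ∩ Vera: 07:00-09:00, 12:30-13:00, 15:00-17:00.
Sven ∩ Yuki ∩ Ravi ∩ Vera ∩ Ines: 07:00-09:00, 15:00-17:00.
So the common availability across everyone is 07:00-09:00, 15:00-17:00.

07:00-09:00, 15:00-17:00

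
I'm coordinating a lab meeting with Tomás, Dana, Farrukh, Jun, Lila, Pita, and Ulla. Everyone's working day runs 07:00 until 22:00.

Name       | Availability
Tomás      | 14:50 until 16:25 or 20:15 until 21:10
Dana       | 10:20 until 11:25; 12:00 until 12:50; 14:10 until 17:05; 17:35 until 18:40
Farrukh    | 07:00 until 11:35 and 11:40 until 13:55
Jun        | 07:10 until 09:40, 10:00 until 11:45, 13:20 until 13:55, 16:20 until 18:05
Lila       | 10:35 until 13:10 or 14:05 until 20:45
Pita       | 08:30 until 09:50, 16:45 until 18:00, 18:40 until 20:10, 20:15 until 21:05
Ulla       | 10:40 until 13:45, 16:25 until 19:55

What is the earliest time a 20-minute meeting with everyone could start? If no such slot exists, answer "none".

none

Tomás ∩ Dana: 14:50-16:25.
Tomás ∩ Dana ∩ Farrukh: ∅.
Tomás ∩ Dana ∩ Farrukh ∩ Jun: ∅.
Tomás ∩ Dana ∩ Farrukh ∩ Jun ∩ Lila: ∅.
Tomás ∩ Dana ∩ Farrukh ∩ Jun ∩ Lila ∩ Pita: ∅.
Tomás ∩ Dana ∩ Farrukh ∩ Jun ∩ Lila ∩ Pita ∩ Ulla: ∅.
There is no time when everyone is free.
No common window is at least 20 minutes long.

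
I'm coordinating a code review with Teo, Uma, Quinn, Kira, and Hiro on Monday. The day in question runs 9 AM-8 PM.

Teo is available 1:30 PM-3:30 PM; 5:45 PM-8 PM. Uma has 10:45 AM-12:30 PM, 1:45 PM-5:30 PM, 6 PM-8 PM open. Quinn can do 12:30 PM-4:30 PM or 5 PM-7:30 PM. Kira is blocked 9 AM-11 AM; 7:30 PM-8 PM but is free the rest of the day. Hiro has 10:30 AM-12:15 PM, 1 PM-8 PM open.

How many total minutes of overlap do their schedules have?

Teo free: 13:30-15:30, 17:45-20:00.
Uma free: 10:45-12:30, 13:45-17:30, 18:00-20:00.
Quinn free: 12:30-16:30, 17:00-19:30.
Kira free: 11:00-19:30 (invert busy blocks within the working day).
Hiro free: 10:30-12:15, 13:00-20:00.
Teo ∩ Uma: 13:45-15:30, 18:00-20:00.
Teo ∩ Uma ∩ Quinn: 13:45-15:30, 18:00-19:30.
Teo ∩ Uma ∩ Quinn ∩ Kira: 13:45-15:30, 18:00-19:30.
Teo ∩ Uma ∩ Quinn ∩ Kira ∩ Hiro: 13:45-15:30, 18:00-19:30.
Summing the common windows: 105 + 90 = 195 minutes.

195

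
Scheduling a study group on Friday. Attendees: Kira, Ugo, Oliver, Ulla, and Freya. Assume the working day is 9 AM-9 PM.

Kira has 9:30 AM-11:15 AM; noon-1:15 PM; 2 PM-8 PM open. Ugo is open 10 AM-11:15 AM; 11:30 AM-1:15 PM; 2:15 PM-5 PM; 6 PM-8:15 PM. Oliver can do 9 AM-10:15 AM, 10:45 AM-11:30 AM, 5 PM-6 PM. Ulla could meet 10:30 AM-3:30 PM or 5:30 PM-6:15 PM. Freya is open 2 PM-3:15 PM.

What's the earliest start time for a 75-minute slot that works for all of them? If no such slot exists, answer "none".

Kira ∩ Ugo: 10:00-11:15, 12:00-13:15, 14:15-17:00, 18:00-20:00.
Kira ∩ Ugo ∩ Oliver: 10:00-10:15, 10:45-11:15.
Kira ∩ Ugo ∩ Oliver ∩ Ulla: 10:45-11:15.
Kira ∩ Ugo ∩ Oliver ∩ Ulla ∩ Freya: ∅.
There is no time when everyone is free.
No common window is at least 75 minutes long.

none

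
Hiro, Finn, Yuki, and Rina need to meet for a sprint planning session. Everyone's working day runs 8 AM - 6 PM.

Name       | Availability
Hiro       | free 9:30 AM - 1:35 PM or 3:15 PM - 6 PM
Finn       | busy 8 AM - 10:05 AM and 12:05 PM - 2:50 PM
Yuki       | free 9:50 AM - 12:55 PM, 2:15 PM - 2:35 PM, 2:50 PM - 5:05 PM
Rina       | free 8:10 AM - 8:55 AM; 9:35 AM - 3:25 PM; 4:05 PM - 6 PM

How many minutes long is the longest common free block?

Hiro free: 09:30-13:35, 15:15-18:00.
Finn free: 10:05-12:05, 14:50-18:00 (invert busy blocks within the working day).
Yuki free: 09:50-12:55, 14:15-14:35, 14:50-17:05.
Rina free: 08:10-08:55, 09:35-15:25, 16:05-18:00.
Hiro ∩ Finn: 10:05-12:05, 15:15-18:00.
Hiro ∩ Finn ∩ Yuki: 10:05-12:05, 15:15-17:05.
Hiro ∩ Finn ∩ Yuki ∩ Rina: 10:05-12:05, 15:15-15:25, 16:05-17:05.
The longest is 10:05-12:05 at 120 minutes.

120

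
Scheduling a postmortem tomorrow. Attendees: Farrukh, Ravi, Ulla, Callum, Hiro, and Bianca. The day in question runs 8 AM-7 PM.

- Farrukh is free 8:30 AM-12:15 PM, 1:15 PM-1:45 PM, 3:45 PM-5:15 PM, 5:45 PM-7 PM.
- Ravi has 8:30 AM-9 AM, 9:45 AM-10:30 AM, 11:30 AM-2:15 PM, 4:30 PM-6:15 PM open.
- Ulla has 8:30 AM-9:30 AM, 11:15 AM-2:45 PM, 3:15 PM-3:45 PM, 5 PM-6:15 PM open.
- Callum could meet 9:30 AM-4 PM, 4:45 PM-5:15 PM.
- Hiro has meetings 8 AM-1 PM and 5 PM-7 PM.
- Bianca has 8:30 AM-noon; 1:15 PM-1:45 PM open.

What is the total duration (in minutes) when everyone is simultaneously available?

30

Farrukh free: 08:30-12:15, 13:15-13:45, 15:45-17:15, 17:45-19:00.
Ravi free: 08:30-09:00, 09:45-10:30, 11:30-14:15, 16:30-18:15.
Ulla free: 08:30-09:30, 11:15-14:45, 15:15-15:45, 17:00-18:15.
Callum free: 09:30-16:00, 16:45-17:15.
Hiro free: 13:00-17:00 (invert busy blocks within the working day).
Bianca free: 08:30-12:00, 13:15-13:45.
Farrukh ∩ Ravi: 08:30-09:00, 09:45-10:30, 11:30-12:15, 13:15-13:45, 16:30-17:15, 17:45-18:15.
Farrukh ∩ Ravi ∩ Ulla: 08:30-09:00, 11:30-12:15, 13:15-13:45, 17:00-17:15, 17:45-18:15.
Farrukh ∩ Ravi ∩ Ulla ∩ Callum: 11:30-12:15, 13:15-13:45, 17:00-17:15.
Farrukh ∩ Ravi ∩ Ulla ∩ Callum ∩ Hiro: 13:15-13:45.
Farrukh ∩ Ravi ∩ Ulla ∩ Callum ∩ Hiro ∩ Bianca: 13:15-13:45.
That's a single block of 30 minutes.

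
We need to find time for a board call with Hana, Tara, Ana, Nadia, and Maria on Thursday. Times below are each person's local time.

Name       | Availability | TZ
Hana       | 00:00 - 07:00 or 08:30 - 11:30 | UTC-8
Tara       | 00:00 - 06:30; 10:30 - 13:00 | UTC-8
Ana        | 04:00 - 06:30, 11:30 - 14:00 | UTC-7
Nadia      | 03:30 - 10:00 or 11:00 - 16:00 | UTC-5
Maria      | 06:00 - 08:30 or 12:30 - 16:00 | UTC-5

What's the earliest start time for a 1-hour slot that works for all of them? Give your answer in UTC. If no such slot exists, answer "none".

Hana in UTC: 08:00-15:00, 16:30-19:30 (add 8h to convert from UTC-8).
Tara in UTC: 08:00-14:30, 18:30-21:00 (add 8h to convert from UTC-8).
Ana in UTC: 11:00-13:30, 18:30-21:00 (add 7h to convert from UTC-7).
Nadia in UTC: 08:30-15:00, 16:00-21:00 (add 5h to convert from UTC-5).
Maria in UTC: 11:00-13:30, 17:30-21:00 (add 5h to convert from UTC-5).
Hana ∩ Tara: 08:00-14:30, 18:30-19:30.
Hana ∩ Tara ∩ Ana: 11:00-13:30, 18:30-19:30.
Hana ∩ Tara ∩ Ana ∩ Nadia: 11:00-13:30, 18:30-19:30.
Hana ∩ Tara ∩ Ana ∩ Nadia ∩ Maria: 11:00-13:30, 18:30-19:30.
The first common window of at least 60 minutes is 11:00-13:30, so the earliest start is 11:00.

11:00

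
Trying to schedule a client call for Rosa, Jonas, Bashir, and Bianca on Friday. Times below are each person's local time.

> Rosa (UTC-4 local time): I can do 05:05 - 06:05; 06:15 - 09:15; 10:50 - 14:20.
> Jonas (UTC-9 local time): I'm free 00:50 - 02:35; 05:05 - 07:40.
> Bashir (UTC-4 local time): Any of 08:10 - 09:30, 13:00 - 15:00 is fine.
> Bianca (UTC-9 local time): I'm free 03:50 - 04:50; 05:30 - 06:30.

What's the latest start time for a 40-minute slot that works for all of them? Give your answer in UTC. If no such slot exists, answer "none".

Rosa in UTC: 09:05-10:05, 10:15-13:15, 14:50-18:20 (add 4h to convert from UTC-4).
Jonas in UTC: 09:50-11:35, 14:05-16:40 (add 9h to convert from UTC-9).
Bashir in UTC: 12:10-13:30, 17:00-19:00 (add 4h to convert from UTC-4).
Bianca in UTC: 12:50-13:50, 14:30-15:30 (add 9h to convert from UTC-9).
Rosa ∩ Jonas: 09:50-10:05, 10:15-11:35, 14:50-16:40.
Rosa ∩ Jonas ∩ Bashir: ∅.
Rosa ∩ Jonas ∩ Bashir ∩ Bianca: ∅.
There is no time when everyone is free.
No common window is at least 40 minutes long.

none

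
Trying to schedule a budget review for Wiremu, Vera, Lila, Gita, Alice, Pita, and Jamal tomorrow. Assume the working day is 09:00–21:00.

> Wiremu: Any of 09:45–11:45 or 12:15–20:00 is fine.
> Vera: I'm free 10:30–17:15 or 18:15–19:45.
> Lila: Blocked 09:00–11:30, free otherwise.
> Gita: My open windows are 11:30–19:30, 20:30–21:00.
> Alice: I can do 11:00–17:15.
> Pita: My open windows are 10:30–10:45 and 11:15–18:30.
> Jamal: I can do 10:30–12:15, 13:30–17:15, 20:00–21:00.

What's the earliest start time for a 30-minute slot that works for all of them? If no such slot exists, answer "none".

13:30

Wiremu free: 09:45-11:45, 12:15-20:00.
Vera free: 10:30-17:15, 18:15-19:45.
Lila free: 11:30-21:00 (invert busy blocks within the working day).
Gita free: 11:30-19:30, 20:30-21:00.
Alice free: 11:00-17:15.
Pita free: 10:30-10:45, 11:15-18:30.
Jamal free: 10:30-12:15, 13:30-17:15, 20:00-21:00.
Wiremu ∩ Vera: 10:30-11:45, 12:15-17:15, 18:15-19:45.
Wiremu ∩ Vera ∩ Lila: 11:30-11:45, 12:15-17:15, 18:15-19:45.
Wiremu ∩ Vera ∩ Lila ∩ Gita: 11:30-11:45, 12:15-17:15, 18:15-19:30.
Wiremu ∩ Vera ∩ Lila ∩ Gita ∩ Alice: 11:30-11:45, 12:15-17:15.
Wiremu ∩ Vera ∩ Lila ∩ Gita ∩ Alice ∩ Pita: 11:30-11:45, 12:15-17:15.
Wiremu ∩ Vera ∩ Lila ∩ Gita ∩ Alice ∩ Pita ∩ Jamal: 11:30-11:45, 13:30-17:15.
The first common window of at least 30 minutes is 13:30-17:15, so the earliest start is 13:30.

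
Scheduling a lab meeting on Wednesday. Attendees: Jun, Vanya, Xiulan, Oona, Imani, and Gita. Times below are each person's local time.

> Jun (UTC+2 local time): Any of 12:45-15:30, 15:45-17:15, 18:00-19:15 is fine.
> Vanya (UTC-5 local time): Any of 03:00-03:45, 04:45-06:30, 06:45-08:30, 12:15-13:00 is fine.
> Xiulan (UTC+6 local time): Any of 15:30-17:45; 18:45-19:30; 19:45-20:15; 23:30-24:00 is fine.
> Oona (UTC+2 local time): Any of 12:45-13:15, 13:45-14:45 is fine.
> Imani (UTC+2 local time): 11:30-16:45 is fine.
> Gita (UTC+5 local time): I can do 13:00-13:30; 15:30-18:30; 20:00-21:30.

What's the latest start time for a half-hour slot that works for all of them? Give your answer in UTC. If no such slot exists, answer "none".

Jun in UTC: 10:45-13:30, 13:45-15:15, 16:00-17:15 (subtract 2h to convert from UTC+2).
Vanya in UTC: 08:00-08:45, 09:45-11:30, 11:45-13:30, 17:15-18:00 (add 5h to convert from UTC-5).
Xiulan in UTC: 09:30-11:45, 12:45-13:30, 13:45-14:15, 17:30-18:00 (subtract 6h to convert from UTC+6).
Oona in UTC: 10:45-11:15, 11:45-12:45 (subtract 2h to convert from UTC+2).
Imani in UTC: 09:30-14:45 (subtract 2h to convert from UTC+2).
Gita in UTC: 08:00-08:30, 10:30-13:30, 15:00-16:30 (subtract 5h to convert from UTC+5).
Jun ∩ Vanya: 10:45-11:30, 11:45-13:30.
Jun ∩ Vanya ∩ Xiulan: 10:45-11:30, 12:45-13:30.
Jun ∩ Vanya ∩ Xiulan ∩ Oona: 10:45-11:15.
Jun ∩ Vanya ∩ Xiulan ∩ Oona ∩ Imani: 10:45-11:15.
Jun ∩ Vanya ∩ Xiulan ∩ Oona ∩ Imani ∩ Gita: 10:45-11:15.
The last common window of at least 30 minutes is 10:45-11:15; a 30-minute meeting can start as late as 10:45 and still end by 11:15.

10:45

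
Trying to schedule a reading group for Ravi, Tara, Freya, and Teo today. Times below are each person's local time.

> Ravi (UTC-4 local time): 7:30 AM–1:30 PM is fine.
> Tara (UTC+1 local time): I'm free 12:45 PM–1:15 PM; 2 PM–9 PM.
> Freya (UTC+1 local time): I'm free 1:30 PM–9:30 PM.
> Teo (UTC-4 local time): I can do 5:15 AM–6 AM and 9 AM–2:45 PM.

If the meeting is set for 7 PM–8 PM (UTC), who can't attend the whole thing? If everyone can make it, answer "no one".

Ravi, Teo

Ravi in UTC: 11:30-17:30 (add 4h to convert from UTC-4).
Tara in UTC: 11:45-12:15, 13:00-20:00 (subtract 1h to convert from UTC+1).
Freya in UTC: 12:30-20:30 (subtract 1h to convert from UTC+1).
Teo in UTC: 09:15-10:00, 13:00-18:45 (add 4h to convert from UTC-4).
Ravi: not fully free for 19:00-20:00. Tara: free for 19:00-20:00. Freya: free for 19:00-20:00. Teo: not fully free for 19:00-20:00.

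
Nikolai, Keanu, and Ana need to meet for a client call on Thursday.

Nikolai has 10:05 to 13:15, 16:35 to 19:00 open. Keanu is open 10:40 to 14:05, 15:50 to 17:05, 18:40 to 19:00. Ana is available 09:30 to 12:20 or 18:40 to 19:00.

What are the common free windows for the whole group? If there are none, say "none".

10:40-12:20, 18:40-19:00

Nikolai ∩ Keanu: 10:40-13:15, 16:35-17:05, 18:40-19:00.
Nikolai ∩ Keanu ∩ Ana: 10:40-12:20, 18:40-19:00.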